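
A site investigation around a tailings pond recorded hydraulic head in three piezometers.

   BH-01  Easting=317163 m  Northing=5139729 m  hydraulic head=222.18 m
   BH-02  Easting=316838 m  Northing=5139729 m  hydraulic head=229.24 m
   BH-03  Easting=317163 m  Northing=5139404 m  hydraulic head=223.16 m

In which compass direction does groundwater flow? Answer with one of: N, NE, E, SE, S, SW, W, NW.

∂h/∂x = (229.24 − 222.18) / (316838 − 317163) = -0.02172
∂h/∂y = (223.16 − 222.18) / (5139404 − 5139729) = -0.003015
Flow = −∇h = (+0.02172 east, +0.003015 north), which points east.

E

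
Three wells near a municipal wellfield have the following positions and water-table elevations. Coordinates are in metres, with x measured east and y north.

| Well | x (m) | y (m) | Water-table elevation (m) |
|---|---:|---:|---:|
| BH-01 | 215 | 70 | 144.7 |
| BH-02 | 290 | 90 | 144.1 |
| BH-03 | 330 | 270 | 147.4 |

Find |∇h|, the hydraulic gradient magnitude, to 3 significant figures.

0.0254

Differences from BH-01: to BH-02 (Δx, Δy, Δh) = (75, 20, -0.6); to BH-03 = (115, 200, +2.7).
Determinant of the coordinate differences = 75·200 − 115·20 = 12700.
∂h/∂x = [(-0.6)·200 − (+2.7)·20] / 12700 = -0.01370
∂h/∂y = [75·(+2.7) − 115·(-0.6)] / 12700 = +0.02138
|∇h| = √(-0.01370² + 0.02138²) = 0.02539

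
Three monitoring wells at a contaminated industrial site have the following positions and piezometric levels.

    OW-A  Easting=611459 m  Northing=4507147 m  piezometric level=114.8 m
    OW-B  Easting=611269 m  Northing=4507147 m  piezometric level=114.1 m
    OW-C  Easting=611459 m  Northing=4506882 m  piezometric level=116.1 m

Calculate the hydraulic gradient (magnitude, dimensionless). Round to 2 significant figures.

0.0061

∂h/∂x = (114.1 − 114.8) / (611269 − 611459) = +0.003684
∂h/∂y = (116.1 − 114.8) / (4506882 − 4507147) = -0.004906
|∇h| = √(0.003684² + -0.004906²) = 0.006135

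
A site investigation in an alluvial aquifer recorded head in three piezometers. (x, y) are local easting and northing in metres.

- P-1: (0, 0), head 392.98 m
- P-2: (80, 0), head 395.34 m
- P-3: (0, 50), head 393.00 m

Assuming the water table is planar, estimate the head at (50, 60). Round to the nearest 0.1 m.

∂h/∂x = (395.34 − 392.98) / (80 − 0) = +0.02950
∂h/∂y = (393.00 − 392.98) / (50 − 0) = +0.0004000
h(50, 60) = 392.98 + (+0.02950)·(50) + (+0.0004000)·(60) = 392.98 +1.475 +0.024 = 394.479 m.

394.5 m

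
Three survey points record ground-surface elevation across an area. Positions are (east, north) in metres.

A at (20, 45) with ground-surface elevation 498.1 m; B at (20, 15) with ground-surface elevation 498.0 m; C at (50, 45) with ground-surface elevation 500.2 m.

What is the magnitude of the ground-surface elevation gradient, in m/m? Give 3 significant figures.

0.0701 m/m

Three-point gradient (reference A): Δ to B = (0, -30, -0.1), Δ to C = (30, 0, +2.1).
∂z/∂x = +0.07000, ∂z/∂y = +0.003333 (det = 900).
|∇f| = √(0.07000² + 0.003333²) = 0.07008 m/m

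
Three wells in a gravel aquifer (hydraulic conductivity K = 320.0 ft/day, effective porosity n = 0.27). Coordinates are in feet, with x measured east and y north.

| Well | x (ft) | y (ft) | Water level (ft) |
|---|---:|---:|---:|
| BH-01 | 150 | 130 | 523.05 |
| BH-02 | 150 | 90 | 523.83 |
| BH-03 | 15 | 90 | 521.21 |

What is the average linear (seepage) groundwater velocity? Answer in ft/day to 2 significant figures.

Differences from BH-01: to BH-02 (Δx, Δy, Δh) = (0, -40, +0.78); to BH-03 = (-135, -40, -1.84).
Solve a·Δx + b·Δy = Δh: det = 0·(-40) − (-135)·(-40) = -5400.
∂h/∂x = [(+0.78)·(-40) − (-1.84)·(-40)] / -5400 = +0.01941
∂h/∂y = [0·(-1.84) − (-135)·(+0.78)] / -5400 = -0.01950
|∇h| = √(0.01941² + -0.01950²) = 0.02751
Seepage velocity v = K·i/n = 320.0 × 0.02751 / 0.27 = 32.6 ft/day.

33 ft/day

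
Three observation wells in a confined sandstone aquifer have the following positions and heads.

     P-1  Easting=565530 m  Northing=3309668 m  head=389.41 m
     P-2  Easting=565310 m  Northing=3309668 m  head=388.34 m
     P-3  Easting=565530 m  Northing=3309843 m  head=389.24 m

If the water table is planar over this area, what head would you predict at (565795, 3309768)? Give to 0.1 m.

∂h/∂x = (388.34 − 389.41) / (565310 − 565530) = +0.004864
∂h/∂y = (389.24 − 389.41) / (3309843 − 3309668) = -0.0009714
h(565795, 3309768) = 389.41 + (+0.004864)·(265) + (-0.0009714)·(100) = 389.41 +1.289 -0.097 = 390.602 m.

390.6 m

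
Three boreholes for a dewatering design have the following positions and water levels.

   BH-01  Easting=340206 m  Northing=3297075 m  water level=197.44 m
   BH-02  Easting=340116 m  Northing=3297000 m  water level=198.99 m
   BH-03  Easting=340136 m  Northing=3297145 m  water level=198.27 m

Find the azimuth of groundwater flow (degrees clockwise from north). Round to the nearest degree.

Taking BH-01 as reference: BH-02−BH-01 = (-90, -75, +1.55); BH-03−BH-01 = (-70, 70, +0.83).
Solve a·Δx + b·Δy = Δh: det = (-90)·70 − (-70)·(-75) = -11550.
∂h/∂x = [(+1.55)·70 − (+0.83)·(-75)] / -11550 = -0.01478
∂h/∂y = [(-90)·(+0.83) − (-70)·(+1.55)] / -11550 = -0.002926
Flow direction (−∇h) has components (+0.01478 E, +0.002926 N).
Azimuth = atan2(E, N) = atan2(+0.01478, +0.002926) = 78.8° ≈ 079°.

079°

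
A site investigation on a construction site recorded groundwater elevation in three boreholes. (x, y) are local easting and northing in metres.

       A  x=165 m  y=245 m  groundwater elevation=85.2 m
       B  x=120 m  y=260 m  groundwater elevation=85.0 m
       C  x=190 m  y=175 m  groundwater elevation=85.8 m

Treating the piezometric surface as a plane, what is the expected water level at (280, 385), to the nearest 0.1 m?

84.3 m

With h = a·x + b·y + c and A as origin, the differences give:
  (-45)·a + 15·b = -0.2
  25·a + (-70)·b = +0.6
Eliminate b (×(-70) and ×15, subtract): 2775·a = 5.00 → a = ∂h/∂x = +0.001802
Back-substitute: b = ∂h/∂y = -0.007928.
h(280, 385) = 85.2 + (+0.001802)·(115) + (-0.007928)·(140) = 85.2 +0.207 -1.110 = 84.297 m.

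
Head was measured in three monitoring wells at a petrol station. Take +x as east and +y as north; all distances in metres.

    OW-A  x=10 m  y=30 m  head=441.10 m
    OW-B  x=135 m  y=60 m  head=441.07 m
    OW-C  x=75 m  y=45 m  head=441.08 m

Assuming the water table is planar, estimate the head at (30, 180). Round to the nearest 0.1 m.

442.2 m

Three-point gradient (reference OW-A): Δ to OW-B = (125, 30, -0.03), Δ to OW-C = (65, 15, -0.02).
∂h/∂x = -0.002000, ∂h/∂y = +0.007333 (det = -75).
h(30, 180) = 441.10 + (-0.002000)·(20) + (+0.007333)·(150) = 441.10 -0.040 +1.100 = 442.160 m.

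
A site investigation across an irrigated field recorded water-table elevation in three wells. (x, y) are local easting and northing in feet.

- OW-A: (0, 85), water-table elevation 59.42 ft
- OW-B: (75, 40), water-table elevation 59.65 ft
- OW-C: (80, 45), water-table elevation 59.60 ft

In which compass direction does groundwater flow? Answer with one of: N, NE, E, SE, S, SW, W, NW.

Three-point gradient (reference OW-A): Δ to OW-B = (75, -45, +0.23), Δ to OW-C = (80, -40, +0.18).
∂h/∂x = -0.001833, ∂h/∂y = -0.008167 (det = 600).
Flow = −∇h = (+0.001833 east, +0.008167 north), which points north.

N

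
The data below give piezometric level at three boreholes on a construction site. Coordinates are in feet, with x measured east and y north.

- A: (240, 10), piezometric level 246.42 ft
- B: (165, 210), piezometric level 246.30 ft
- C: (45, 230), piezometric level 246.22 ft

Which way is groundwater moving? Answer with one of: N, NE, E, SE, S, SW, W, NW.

NW

Three-point gradient (reference A): Δ to B = (-75, 200, -0.12), Δ to C = (-195, 220, -0.20).
∂h/∂x = +0.0006044, ∂h/∂y = -0.0003733 (det = 22500).
Flow = −∇h = (-0.0006044 east, +0.0003733 north), which points northwest.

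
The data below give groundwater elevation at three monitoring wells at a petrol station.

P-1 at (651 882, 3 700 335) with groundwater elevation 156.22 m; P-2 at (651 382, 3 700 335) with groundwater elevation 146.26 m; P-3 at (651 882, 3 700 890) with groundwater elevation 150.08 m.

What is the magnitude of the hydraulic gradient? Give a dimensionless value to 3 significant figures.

∂h/∂x = (146.26 − 156.22) / (651382 − 651882) = +0.01992
∂h/∂y = (150.08 − 156.22) / (3700890 − 3700335) = -0.01106
|∇h| = √(0.01992² + -0.01106²) = 0.02278

0.0228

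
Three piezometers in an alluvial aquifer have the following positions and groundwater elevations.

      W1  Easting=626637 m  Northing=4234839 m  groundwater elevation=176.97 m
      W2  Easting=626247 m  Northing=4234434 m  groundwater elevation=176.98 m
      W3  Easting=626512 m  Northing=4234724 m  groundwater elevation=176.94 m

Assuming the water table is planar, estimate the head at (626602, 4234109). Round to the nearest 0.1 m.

Differences from W1: to W2 (Δx, Δy, Δh) = (-390, -405, +0.01); to W3 = (-125, -115, -0.03).
Solve a·Δx + b·Δy = Δh: det = (-390)·(-115) − (-125)·(-405) = -5775.
∂h/∂x = [(+0.01)·(-115) − (-0.03)·(-405)] / -5775 = +0.002303
∂h/∂y = [(-390)·(-0.03) − (-125)·(+0.01)] / -5775 = -0.002242
h(626602, 4234109) = 176.97 + (+0.002303)·(-35) + (-0.002242)·(-730) = 176.97 -0.081 +1.637 = 178.526 m.

178.5 m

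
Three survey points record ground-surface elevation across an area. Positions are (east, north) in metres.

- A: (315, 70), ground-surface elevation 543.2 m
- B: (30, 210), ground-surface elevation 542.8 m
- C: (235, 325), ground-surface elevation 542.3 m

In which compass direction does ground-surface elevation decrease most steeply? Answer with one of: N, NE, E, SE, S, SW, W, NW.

N

Differences from A: to B (Δx, Δy, Δh) = (-285, 140, -0.4); to C = (-80, 255, -0.9).
Solve a·Δx + b·Δy = Δz: det = (-285)·255 − (-80)·140 = -61475.
∂z/∂x = [(-0.4)·255 − (-0.9)·140] / -61475 = -0.0003904
∂z/∂y = [(-285)·(-0.9) − (-80)·(-0.4)] / -61475 = -0.003652
Steepest decrease is along −∇f = (+0.0003904 E, +0.003652 N) → north.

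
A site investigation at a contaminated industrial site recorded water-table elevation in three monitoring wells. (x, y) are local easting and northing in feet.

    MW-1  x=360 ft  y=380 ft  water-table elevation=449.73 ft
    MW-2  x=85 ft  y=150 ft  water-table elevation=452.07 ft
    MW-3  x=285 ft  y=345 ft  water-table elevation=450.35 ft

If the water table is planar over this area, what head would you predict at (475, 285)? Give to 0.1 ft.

448.9 ft

Taking MW-1 as reference: MW-2−MW-1 = (-275, -230, +2.34); MW-3−MW-1 = (-75, -35, +0.62).
Solve a·Δx + b·Δy = Δh: det = (-275)·(-35) − (-75)·(-230) = -7625.
∂h/∂x = [(+2.34)·(-35) − (+0.62)·(-230)] / -7625 = -0.007961
∂h/∂y = [(-275)·(+0.62) − (-75)·(+2.34)] / -7625 = -0.0006557
h(475, 285) = 449.73 + (-0.007961)·(115) + (-0.0006557)·(-95) = 449.73 -0.915 +0.062 = 448.877 ft.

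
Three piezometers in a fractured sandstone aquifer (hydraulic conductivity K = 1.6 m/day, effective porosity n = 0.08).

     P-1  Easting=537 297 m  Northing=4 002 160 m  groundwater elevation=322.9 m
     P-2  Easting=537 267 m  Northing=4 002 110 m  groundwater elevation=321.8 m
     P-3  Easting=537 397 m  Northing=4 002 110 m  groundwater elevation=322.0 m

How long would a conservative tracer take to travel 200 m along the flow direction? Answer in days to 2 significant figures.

470 days

Taking P-1 as reference: P-2−P-1 = (-30, -50, -1.1); P-3−P-1 = (100, -50, -0.9).
Determinant of the coordinate differences = (-30)·(-50) − 100·(-50) = 6500.
∂h/∂x = [(-1.1)·(-50) − (-0.9)·(-50)] / 6500 = +0.001538
∂h/∂y = [(-30)·(-0.9) − 100·(-1.1)] / 6500 = +0.02108
|∇h| = √(0.001538² + 0.02108²) = 0.02114
Seepage velocity v = K·i/n = 1.6 × 0.02114 / 0.08 = 0.4228 m/day.
t = 200 / 0.4228 = 473 days.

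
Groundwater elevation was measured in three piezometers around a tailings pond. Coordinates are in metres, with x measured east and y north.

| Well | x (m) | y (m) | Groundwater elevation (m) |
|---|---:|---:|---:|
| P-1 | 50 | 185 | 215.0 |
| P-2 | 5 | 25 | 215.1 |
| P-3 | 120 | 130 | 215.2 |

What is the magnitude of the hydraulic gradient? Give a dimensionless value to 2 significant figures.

0.0023

Taking P-1 as reference: P-2−P-1 = (-45, -160, +0.1); P-3−P-1 = (70, -55, +0.2).
Determinant of the coordinate differences = (-45)·(-55) − 70·(-160) = 13675.
∂h/∂x = [(+0.1)·(-55) − (+0.2)·(-160)] / 13675 = +0.001938
∂h/∂y = [(-45)·(+0.2) − 70·(+0.1)] / 13675 = -0.001170
|∇h| = √(0.001938² + -0.001170²) = 0.002264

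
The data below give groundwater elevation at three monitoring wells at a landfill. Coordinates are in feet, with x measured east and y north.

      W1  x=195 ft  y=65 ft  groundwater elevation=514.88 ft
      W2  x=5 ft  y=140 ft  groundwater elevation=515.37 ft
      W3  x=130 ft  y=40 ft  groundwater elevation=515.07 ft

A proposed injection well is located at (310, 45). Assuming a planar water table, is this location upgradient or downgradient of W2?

With h = a·x + b·y + c and W1 as origin, the differences give:
  (-190)·a + 75·b = +0.49
  (-65)·a + (-25)·b = +0.19
Eliminate b (×(-25) and ×75, subtract): 9625·a = -26.500 → a = ∂h/∂x = -0.002753
Back-substitute: b = ∂h/∂y = -0.0004416.
Head at (310, 45) = 514.88 + (-0.002753)·(115) + (-0.0004416)·(-20) = 514.57 ft.
That is lower than the 515.37 ft at W2, so the point is downgradient.

downgradient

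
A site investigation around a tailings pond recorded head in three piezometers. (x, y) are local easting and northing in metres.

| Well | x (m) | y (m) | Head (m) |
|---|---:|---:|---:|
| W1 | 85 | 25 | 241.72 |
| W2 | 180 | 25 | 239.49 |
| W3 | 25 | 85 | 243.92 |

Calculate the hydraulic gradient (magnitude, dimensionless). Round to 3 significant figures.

0.0269

With h = a·x + b·y + c and W1 as origin, the differences give:
  95·a + 0·b = -2.23
  (-60)·a + 60·b = +2.20
Eliminate b (×60 and ×0, subtract): 5700·a = -133.800 → a = ∂h/∂x = -0.02347
Back-substitute: b = ∂h/∂y = +0.01319.
|∇h| = √(-0.02347² + 0.01319²) = 0.02692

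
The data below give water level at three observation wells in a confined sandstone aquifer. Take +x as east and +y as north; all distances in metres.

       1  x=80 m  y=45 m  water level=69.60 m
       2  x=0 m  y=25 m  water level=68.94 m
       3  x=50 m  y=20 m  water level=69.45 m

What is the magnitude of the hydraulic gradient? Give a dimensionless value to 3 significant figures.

0.0111

Differences from 1: to 2 (Δx, Δy, Δh) = (-80, -20, -0.66); to 3 = (-30, -25, -0.15).
Determinant of the coordinate differences = (-80)·(-25) − (-30)·(-20) = 1400.
∂h/∂x = [(-0.66)·(-25) − (-0.15)·(-20)] / 1400 = +0.009643
∂h/∂y = [(-80)·(-0.15) − (-30)·(-0.66)] / 1400 = -0.005571
|∇h| = √(0.009643² + -0.005571²) = 0.01114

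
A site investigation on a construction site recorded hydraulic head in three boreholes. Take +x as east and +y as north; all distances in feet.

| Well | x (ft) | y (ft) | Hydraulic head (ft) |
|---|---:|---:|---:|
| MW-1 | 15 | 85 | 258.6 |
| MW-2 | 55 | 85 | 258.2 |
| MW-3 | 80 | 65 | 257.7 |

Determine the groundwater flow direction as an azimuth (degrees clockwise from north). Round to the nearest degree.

141°

Taking MW-1 as reference: MW-2−MW-1 = (40, 0, -0.4); MW-3−MW-1 = (65, -20, -0.9).
Solve a·Δx + b·Δy = Δh: det = 40·(-20) − 65·0 = -800.
∂h/∂x = [(-0.4)·(-20) − (-0.9)·0] / -800 = -0.01000
∂h/∂y = [40·(-0.9) − 65·(-0.4)] / -800 = +0.01250
Flow direction (−∇h) has components (+0.01000 E, -0.01250 N).
Azimuth = atan2(E, N) = atan2(+0.01000, -0.01250) = 141.3° ≈ 141°.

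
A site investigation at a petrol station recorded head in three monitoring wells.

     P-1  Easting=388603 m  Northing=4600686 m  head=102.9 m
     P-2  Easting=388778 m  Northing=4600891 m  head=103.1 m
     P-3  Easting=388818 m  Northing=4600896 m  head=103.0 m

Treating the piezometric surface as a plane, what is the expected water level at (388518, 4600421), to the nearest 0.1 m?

102.2 m

Three-point gradient (reference P-1): Δ to P-2 = (175, 205, +0.2), Δ to P-3 = (215, 210, +0.1).
∂h/∂x = -0.002935, ∂h/∂y = +0.003481 (det = -7325).
h(388518, 4600421) = 102.9 + (-0.002935)·(-85) + (+0.003481)·(-265) = 102.9 +0.249 -0.923 = 102.227 m.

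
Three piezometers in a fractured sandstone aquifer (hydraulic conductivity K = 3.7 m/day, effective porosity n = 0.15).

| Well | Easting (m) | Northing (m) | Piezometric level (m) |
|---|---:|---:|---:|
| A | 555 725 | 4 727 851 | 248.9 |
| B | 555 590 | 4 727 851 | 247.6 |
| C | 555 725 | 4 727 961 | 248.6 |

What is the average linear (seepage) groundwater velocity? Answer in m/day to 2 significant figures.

∂h/∂x = (247.6 − 248.9) / (555590 − 555725) = +0.009630
∂h/∂y = (248.6 − 248.9) / (4727961 − 4727851) = -0.002727
|∇h| = √(0.009630² + -0.002727²) = 0.01001
Seepage velocity v = K·i/n = 3.7 × 0.01001 / 0.15 = 0.2469 m/day.

0.25 m/day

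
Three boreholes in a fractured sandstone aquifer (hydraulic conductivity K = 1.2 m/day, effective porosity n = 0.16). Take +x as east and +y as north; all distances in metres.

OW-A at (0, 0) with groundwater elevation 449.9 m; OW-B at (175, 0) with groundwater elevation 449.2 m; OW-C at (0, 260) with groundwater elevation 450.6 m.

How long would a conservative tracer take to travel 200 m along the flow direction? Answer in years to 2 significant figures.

∂h/∂x = (449.2 − 449.9) / (175 − 0) = -0.004000
∂h/∂y = (450.6 − 449.9) / (260 − 0) = +0.002692
|∇h| = √(-0.004000² + 0.002692²) = 0.004822
Seepage velocity v = K·i/n = 1.2 × 0.004822 / 0.16 = 0.03616 m/day.
t = 200 / 0.03616 = 5531 days = 15.1 years.

15 years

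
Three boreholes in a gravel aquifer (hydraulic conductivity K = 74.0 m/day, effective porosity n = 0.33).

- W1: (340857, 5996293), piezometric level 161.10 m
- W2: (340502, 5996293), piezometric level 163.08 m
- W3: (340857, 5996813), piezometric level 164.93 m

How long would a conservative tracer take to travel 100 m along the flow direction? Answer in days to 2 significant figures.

∂h/∂x = (163.08 − 161.10) / (340502 − 340857) = -0.005577
∂h/∂y = (164.93 − 161.10) / (5996813 − 5996293) = +0.007365
|∇h| = √(-0.005577² + 0.007365²) = 0.009238
Seepage velocity v = K·i/n = 74.0 × 0.009238 / 0.33 = 2.072 m/day.
t = 100 / 2.072 = 48.26 days.

48 days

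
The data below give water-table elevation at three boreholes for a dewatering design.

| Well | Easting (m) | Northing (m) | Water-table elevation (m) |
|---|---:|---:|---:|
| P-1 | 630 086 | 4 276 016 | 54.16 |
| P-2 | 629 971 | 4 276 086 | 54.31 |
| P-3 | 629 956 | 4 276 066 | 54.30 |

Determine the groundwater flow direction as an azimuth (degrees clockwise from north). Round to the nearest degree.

Taking P-1 as reference: P-2−P-1 = (-115, 70, +0.15); P-3−P-1 = (-130, 50, +0.14).
Determinant of the coordinate differences = (-115)·50 − (-130)·70 = 3350.
∂h/∂x = [(+0.15)·50 − (+0.14)·70] / 3350 = -0.0006866
∂h/∂y = [(-115)·(+0.14) − (-130)·(+0.15)] / 3350 = +0.001015
Flow direction (−∇h) has components (+0.0006866 E, -0.001015 N).
Azimuth = atan2(E, N) = atan2(+0.0006866, -0.001015) = 145.9° ≈ 146°.

146°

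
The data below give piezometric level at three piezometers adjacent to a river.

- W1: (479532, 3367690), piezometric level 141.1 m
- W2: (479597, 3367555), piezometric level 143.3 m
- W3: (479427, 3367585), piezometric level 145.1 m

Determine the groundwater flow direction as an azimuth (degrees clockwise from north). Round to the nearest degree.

032°

Taking W1 as reference: W2−W1 = (65, -135, +2.2); W3−W1 = (-105, -105, +4.0).
Solve a·Δx + b·Δy = Δh: det = 65·(-105) − (-105)·(-135) = -21000.
∂h/∂x = [(+2.2)·(-105) − (+4.0)·(-135)] / -21000 = -0.01471
∂h/∂y = [65·(+4.0) − (-105)·(+2.2)] / -21000 = -0.02338
Flow direction (−∇h) has components (+0.01471 E, +0.02338 N).
Azimuth = atan2(E, N) = atan2(+0.01471, +0.02338) = 32.2° ≈ 032°.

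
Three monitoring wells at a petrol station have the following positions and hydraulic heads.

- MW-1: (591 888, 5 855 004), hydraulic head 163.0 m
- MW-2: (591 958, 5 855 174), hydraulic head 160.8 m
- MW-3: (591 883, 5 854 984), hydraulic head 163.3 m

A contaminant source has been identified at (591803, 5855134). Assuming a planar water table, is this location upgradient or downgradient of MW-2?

downgradient

Three-point gradient (reference MW-1): Δ to MW-2 = (70, 170, -2.2), Δ to MW-3 = (-5, -20, +0.3).
∂h/∂x = +0.01273, ∂h/∂y = -0.01818 (det = -550).
Head at (591803, 5855134) = 163.0 + (+0.01273)·(-85) + (-0.01818)·(130) = 159.55 m.
That is lower than the 160.8 m at MW-2, so the point is downgradient.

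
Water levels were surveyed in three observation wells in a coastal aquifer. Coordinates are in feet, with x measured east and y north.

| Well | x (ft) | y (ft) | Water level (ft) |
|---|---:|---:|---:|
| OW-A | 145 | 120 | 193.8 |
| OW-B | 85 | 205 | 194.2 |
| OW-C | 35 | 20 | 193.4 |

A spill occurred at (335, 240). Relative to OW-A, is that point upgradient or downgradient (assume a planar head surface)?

Differences from OW-A: to OW-B (Δx, Δy, Δh) = (-60, 85, +0.4); to OW-C = (-110, -100, -0.4).
Solve a·Δx + b·Δy = Δh: det = (-60)·(-100) − (-110)·85 = 15350.
∂h/∂x = [(+0.4)·(-100) − (-0.4)·85] / 15350 = -0.0003909
∂h/∂y = [(-60)·(-0.4) − (-110)·(+0.4)] / 15350 = +0.004430
Head at (335, 240) = 193.8 + (-0.0003909)·(190) + (+0.004430)·(120) = 194.26 ft.
That is higher than the 193.8 ft at OW-A, so the point is upgradient.

upgradient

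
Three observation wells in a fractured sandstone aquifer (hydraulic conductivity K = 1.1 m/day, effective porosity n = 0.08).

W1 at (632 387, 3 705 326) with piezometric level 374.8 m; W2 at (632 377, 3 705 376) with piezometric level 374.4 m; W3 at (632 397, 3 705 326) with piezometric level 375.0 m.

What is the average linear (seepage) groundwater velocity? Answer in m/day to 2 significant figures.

With h = a·x + b·y + c and W1 as origin, the differences give:
  (-10)·a + 50·b = -0.4
  10·a + 0·b = +0.2
Eliminate b (×0 and ×50, subtract): -500·a = -10.00 → a = ∂h/∂x = +0.02000
Back-substitute: b = ∂h/∂y = -0.004000.
|∇h| = √(0.02000² + -0.004000²) = 0.0204
Seepage velocity v = K·i/n = 1.1 × 0.0204 / 0.08 = 0.2805 m/day.

0.28 m/day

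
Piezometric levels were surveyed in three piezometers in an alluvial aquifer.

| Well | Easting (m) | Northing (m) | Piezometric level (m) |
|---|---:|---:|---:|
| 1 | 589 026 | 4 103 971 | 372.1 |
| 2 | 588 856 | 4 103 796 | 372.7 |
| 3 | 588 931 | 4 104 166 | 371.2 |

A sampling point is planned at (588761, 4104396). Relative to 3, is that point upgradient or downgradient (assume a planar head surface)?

downgradient

With h = a·x + b·y + c and 1 as origin, the differences give:
  (-170)·a + (-175)·b = +0.6
  (-95)·a + 195·b = -0.9
Eliminate b (×195 and ×(-175), subtract): -49775·a = -40.50 → a = ∂h/∂x = +0.0008137
Back-substitute: b = ∂h/∂y = -0.004219.
Head at (588761, 4104396) = 372.1 + (+0.0008137)·(-265) + (-0.004219)·(425) = 370.09 m.
That is lower than the 371.2 m at 3, so the point is downgradient.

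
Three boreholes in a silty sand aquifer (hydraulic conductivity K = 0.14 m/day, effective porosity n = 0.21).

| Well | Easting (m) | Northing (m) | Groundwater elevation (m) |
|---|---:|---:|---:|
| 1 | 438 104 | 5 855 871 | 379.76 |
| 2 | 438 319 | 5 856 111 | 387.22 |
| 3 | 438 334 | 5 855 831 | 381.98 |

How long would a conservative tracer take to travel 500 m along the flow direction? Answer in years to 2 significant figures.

Taking 1 as reference: 2−1 = (215, 240, +7.46); 3−1 = (230, -40, +2.22).
Determinant of the coordinate differences = 215·(-40) − 230·240 = -63800.
∂h/∂x = [(+7.46)·(-40) − (+2.22)·240] / -63800 = +0.01303
∂h/∂y = [215·(+2.22) − 230·(+7.46)] / -63800 = +0.01941
|∇h| = √(0.01303² + 0.01941²) = 0.02338
Seepage velocity v = K·i/n = 0.14 × 0.02338 / 0.21 = 0.01559 m/day.
t = 500 / 0.01559 = 3.207e+04 days = 87.8 years.

88 years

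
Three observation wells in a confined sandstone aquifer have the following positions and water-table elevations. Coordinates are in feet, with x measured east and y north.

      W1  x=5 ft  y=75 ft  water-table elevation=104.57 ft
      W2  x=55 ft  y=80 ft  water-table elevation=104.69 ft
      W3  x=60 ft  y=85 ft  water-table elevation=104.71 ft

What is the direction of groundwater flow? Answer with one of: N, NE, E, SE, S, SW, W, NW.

Differences from W1: to W2 (Δx, Δy, Δh) = (50, 5, +0.12); to W3 = (55, 10, +0.14).
Solve a·Δx + b·Δy = Δh: det = 50·10 − 55·5 = 225.
∂h/∂x = [(+0.12)·10 − (+0.14)·5] / 225 = +0.002222
∂h/∂y = [50·(+0.14) − 55·(+0.12)] / 225 = +0.001778
Flow = −∇h = (-0.002222 east, -0.001778 north), which points southwest.

SW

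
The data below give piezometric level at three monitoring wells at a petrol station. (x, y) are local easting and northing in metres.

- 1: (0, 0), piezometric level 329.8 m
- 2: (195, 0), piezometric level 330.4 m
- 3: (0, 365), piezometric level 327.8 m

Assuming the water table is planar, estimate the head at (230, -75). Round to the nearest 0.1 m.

330.9 m

∂h/∂x = (330.4 − 329.8) / (195 − 0) = +0.003077
∂h/∂y = (327.8 − 329.8) / (365 − 0) = -0.005479
h(230, -75) = 329.8 + (+0.003077)·(230) + (-0.005479)·(-75) = 329.8 +0.708 +0.411 = 330.919 m.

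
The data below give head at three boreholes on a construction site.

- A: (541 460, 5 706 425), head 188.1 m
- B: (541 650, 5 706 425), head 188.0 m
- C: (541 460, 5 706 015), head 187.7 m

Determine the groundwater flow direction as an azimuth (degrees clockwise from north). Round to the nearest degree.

∂h/∂x = (188.0 − 188.1) / (541650 − 541460) = -0.0005263
∂h/∂y = (187.7 − 188.1) / (5706015 − 5706425) = +0.0009756
Flow direction (−∇h) has components (+0.0005263 E, -0.0009756 N).
Azimuth = atan2(E, N) = atan2(+0.0005263, -0.0009756) = 151.7° ≈ 152°.

152°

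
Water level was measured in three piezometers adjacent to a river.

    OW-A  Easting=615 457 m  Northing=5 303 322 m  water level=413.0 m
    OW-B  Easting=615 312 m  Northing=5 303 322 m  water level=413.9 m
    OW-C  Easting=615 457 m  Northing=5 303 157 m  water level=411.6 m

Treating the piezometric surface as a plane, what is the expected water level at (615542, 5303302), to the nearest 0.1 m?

∂h/∂x = (413.9 − 413.0) / (615312 − 615457) = -0.006207
∂h/∂y = (411.6 − 413.0) / (5303157 − 5303322) = +0.008485
h(615542, 5303302) = 413.0 + (-0.006207)·(85) + (+0.008485)·(-20) = 413.0 -0.528 -0.170 = 412.303 m.

412.3 m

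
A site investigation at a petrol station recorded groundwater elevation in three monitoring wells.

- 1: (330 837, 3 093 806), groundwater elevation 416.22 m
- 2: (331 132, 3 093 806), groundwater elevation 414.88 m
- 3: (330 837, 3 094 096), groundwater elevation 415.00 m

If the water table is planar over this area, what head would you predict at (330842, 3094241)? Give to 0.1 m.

414.4 m

∂h/∂x = (414.88 − 416.22) / (331132 − 330837) = -0.004542
∂h/∂y = (415.00 − 416.22) / (3094096 − 3093806) = -0.004207
h(330842, 3094241) = 416.22 + (-0.004542)·(5) + (-0.004207)·(435) = 416.22 -0.023 -1.830 = 414.367 m.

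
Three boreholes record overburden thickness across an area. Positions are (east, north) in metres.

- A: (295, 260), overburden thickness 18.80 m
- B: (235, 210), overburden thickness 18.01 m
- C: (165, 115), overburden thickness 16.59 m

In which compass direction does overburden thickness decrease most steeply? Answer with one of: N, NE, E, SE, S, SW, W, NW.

S

Differences from A: to B (Δx, Δy, Δh) = (-60, -50, -0.79); to C = (-130, -145, -2.21).
Determinant of the coordinate differences = (-60)·(-145) − (-130)·(-50) = 2200.
∂d/∂x = [(-0.79)·(-145) − (-2.21)·(-50)] / 2200 = +0.001841
∂d/∂y = [(-60)·(-2.21) − (-130)·(-0.79)] / 2200 = +0.01359
Steepest decrease is along −∇f = (-0.001841 E, -0.01359 N) → south.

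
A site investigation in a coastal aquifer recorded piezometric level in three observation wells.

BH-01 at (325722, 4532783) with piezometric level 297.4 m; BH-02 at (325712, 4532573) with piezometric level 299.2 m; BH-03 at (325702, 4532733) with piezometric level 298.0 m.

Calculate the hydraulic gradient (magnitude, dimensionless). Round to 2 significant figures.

With h = a·x + b·y + c and BH-01 as origin, the differences give:
  (-10)·a + (-210)·b = +1.8
  (-20)·a + (-50)·b = +0.6
Eliminate b (×(-50) and ×(-210), subtract): -3700·a = 36.00 → a = ∂h/∂x = -0.009730
Back-substitute: b = ∂h/∂y = -0.008108.
|∇h| = √(-0.009730² + -0.008108²) = 0.01267

0.013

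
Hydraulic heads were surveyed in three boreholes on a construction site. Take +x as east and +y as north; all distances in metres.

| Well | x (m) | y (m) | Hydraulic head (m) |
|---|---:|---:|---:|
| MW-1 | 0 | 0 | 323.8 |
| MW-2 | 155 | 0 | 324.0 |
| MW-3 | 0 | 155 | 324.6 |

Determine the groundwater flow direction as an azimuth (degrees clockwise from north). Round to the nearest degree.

∂h/∂x = (324.0 − 323.8) / (155 − 0) = +0.001290
∂h/∂y = (324.6 − 323.8) / (155 − 0) = +0.005161
Flow direction (−∇h) has components (-0.001290 E, -0.005161 N).
Azimuth = atan2(E, N) = atan2(-0.001290, -0.005161) = 194.0° ≈ 194°.

194°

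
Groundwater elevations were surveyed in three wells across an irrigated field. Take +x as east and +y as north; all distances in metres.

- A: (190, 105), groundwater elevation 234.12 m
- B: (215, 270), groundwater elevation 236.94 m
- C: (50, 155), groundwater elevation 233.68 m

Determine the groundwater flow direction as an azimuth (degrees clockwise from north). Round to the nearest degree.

Taking A as reference: B−A = (25, 165, +2.82); C−A = (-140, 50, -0.44).
Determinant of the coordinate differences = 25·50 − (-140)·165 = 24350.
∂h/∂x = [(+2.82)·50 − (-0.44)·165] / 24350 = +0.008772
∂h/∂y = [25·(-0.44) − (-140)·(+2.82)] / 24350 = +0.01576
Flow direction (−∇h) has components (-0.008772 E, -0.01576 N).
Azimuth = atan2(E, N) = atan2(-0.008772, -0.01576) = 209.1° ≈ 209°.

209°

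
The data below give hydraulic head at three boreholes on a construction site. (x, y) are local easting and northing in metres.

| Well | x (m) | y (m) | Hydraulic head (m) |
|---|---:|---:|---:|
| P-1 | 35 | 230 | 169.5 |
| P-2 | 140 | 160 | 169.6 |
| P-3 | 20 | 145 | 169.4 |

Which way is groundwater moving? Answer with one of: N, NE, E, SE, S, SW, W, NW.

Taking P-1 as reference: P-2−P-1 = (105, -70, +0.1); P-3−P-1 = (-15, -85, -0.1).
Determinant of the coordinate differences = 105·(-85) − (-15)·(-70) = -9975.
∂h/∂x = [(+0.1)·(-85) − (-0.1)·(-70)] / -9975 = +0.001554
∂h/∂y = [105·(-0.1) − (-15)·(+0.1)] / -9975 = +0.0009023
Flow = −∇h = (-0.001554 east, -0.0009023 north), which points southwest.

SW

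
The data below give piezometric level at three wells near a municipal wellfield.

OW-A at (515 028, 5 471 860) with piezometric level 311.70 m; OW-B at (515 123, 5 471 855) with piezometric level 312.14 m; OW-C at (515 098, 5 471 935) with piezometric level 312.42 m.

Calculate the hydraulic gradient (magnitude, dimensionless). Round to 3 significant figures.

0.00702

With h = a·x + b·y + c and OW-A as origin, the differences give:
  95·a + (-5)·b = +0.44
  70·a + 75·b = +0.72
Eliminate b (×75 and ×(-5), subtract): 7475·a = 36.600 → a = ∂h/∂x = +0.004896
Back-substitute: b = ∂h/∂y = +0.005030.
|∇h| = √(0.004896² + 0.005030²) = 0.007019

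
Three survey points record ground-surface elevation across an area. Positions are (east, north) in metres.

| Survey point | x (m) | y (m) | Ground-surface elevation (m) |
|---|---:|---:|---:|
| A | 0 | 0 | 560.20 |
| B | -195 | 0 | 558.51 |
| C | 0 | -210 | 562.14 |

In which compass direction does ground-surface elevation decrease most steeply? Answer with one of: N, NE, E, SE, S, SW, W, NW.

∂z/∂x = (558.51 − 560.20) / (-195 − 0) = +0.008667
∂z/∂y = (562.14 − 560.20) / (-210 − 0) = -0.009238
Steepest decrease is along −∇f = (-0.008667 E, +0.009238 N) → northwest.

NW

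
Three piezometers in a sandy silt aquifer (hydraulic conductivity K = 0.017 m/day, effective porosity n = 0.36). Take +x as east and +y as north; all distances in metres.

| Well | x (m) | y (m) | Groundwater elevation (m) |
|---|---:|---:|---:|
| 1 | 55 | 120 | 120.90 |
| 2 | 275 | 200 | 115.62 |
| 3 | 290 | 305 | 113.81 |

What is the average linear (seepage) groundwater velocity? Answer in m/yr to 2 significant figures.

0.41 m/yr

Taking 1 as reference: 2−1 = (220, 80, -5.28); 3−1 = (235, 185, -7.09).
Solve a·Δx + b·Δy = Δh: det = 220·185 − 235·80 = 21900.
∂h/∂x = [(-5.28)·185 − (-7.09)·80] / 21900 = -0.01870
∂h/∂y = [220·(-7.09) − 235·(-5.28)] / 21900 = -0.01457
|∇h| = √(-0.01870² + -0.01457²) = 0.02371
Seepage velocity v = K·i/n = 0.017 × 0.02371 / 0.36 = 0.00112 m/day = 0.4091 m/yr.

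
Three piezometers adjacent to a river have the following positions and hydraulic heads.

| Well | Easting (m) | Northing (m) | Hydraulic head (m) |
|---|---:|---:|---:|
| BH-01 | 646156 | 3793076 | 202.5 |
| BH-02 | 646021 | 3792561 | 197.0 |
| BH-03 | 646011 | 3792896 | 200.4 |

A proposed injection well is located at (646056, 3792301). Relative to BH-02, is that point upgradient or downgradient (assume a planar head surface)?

Differences from BH-01: to BH-02 (Δx, Δy, Δh) = (-135, -515, -5.5); to BH-03 = (-145, -180, -2.1).
Solve a·Δx + b·Δy = Δh: det = (-135)·(-180) − (-145)·(-515) = -50375.
∂h/∂x = [(-5.5)·(-180) − (-2.1)·(-515)] / -50375 = +0.001816
∂h/∂y = [(-135)·(-2.1) − (-145)·(-5.5)] / -50375 = +0.01020
Head at (646056, 3792301) = 202.5 + (+0.001816)·(-100) + (+0.01020)·(-775) = 194.41 m.
That is lower than the 197.0 m at BH-02, so the point is downgradient.

downgradient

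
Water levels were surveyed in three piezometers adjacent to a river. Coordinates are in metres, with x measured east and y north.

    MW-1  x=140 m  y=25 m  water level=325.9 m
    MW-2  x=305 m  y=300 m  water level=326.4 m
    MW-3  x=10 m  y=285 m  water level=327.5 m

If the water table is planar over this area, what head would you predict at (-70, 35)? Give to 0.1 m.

326.8 m

Differences from MW-1: to MW-2 (Δx, Δy, Δh) = (165, 275, +0.5); to MW-3 = (-130, 260, +1.6).
Determinant of the coordinate differences = 165·260 − (-130)·275 = 78650.
∂h/∂x = [(+0.5)·260 − (+1.6)·275] / 78650 = -0.003942
∂h/∂y = [165·(+1.6) − (-130)·(+0.5)] / 78650 = +0.004183
h(-70, 35) = 325.9 + (-0.003942)·(-210) + (+0.004183)·(10) = 325.9 +0.828 +0.042 = 326.770 m.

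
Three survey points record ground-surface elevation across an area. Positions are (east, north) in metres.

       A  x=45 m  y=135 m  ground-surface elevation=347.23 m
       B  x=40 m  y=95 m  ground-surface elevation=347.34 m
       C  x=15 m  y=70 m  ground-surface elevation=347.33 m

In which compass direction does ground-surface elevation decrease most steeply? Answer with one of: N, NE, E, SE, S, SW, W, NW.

NW

With z = a·x + b·y + c and A as origin, the differences give:
  (-5)·a + (-40)·b = +0.11
  (-30)·a + (-65)·b = +0.10
Eliminate b (×(-65) and ×(-40), subtract): -875·a = -3.150 → a = ∂z/∂x = +0.003600
Back-substitute: b = ∂z/∂y = -0.003200.
Steepest decrease is along −∇f = (-0.003600 E, +0.003200 N) → northwest.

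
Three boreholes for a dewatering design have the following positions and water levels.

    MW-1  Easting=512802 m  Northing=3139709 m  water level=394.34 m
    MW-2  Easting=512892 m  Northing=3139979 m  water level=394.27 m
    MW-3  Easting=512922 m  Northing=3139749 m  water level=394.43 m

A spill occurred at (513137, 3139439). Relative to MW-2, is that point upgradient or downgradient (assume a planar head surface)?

upgradient

Differences from MW-1: to MW-2 (Δx, Δy, Δh) = (90, 270, -0.07); to MW-3 = (120, 40, +0.09).
Solve a·Δx + b·Δy = Δh: det = 90·40 − 120·270 = -28800.
∂h/∂x = [(-0.07)·40 − (+0.09)·270] / -28800 = +0.0009410
∂h/∂y = [90·(+0.09) − 120·(-0.07)] / -28800 = -0.0005729
Head at (513137, 3139439) = 394.34 + (+0.0009410)·(335) + (-0.0005729)·(-270) = 394.81 m.
That is higher than the 394.27 m at MW-2, so the point is upgradient.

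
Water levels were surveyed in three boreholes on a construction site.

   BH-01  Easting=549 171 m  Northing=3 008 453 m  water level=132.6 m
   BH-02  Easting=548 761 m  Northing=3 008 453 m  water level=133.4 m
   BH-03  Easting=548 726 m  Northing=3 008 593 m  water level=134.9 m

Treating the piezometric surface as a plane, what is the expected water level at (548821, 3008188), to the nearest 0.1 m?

Taking BH-01 as reference: BH-02−BH-01 = (-410, 0, +0.8); BH-03−BH-01 = (-445, 140, +2.3).
Solve a·Δx + b·Δy = Δh: det = (-410)·140 − (-445)·0 = -57400.
∂h/∂x = [(+0.8)·140 − (+2.3)·0] / -57400 = -0.001951
∂h/∂y = [(-410)·(+2.3) − (-445)·(+0.8)] / -57400 = +0.01023
h(548821, 3008188) = 132.6 + (-0.001951)·(-350) + (+0.01023)·(-265) = 132.6 +0.683 -2.710 = 130.573 m.

130.6 m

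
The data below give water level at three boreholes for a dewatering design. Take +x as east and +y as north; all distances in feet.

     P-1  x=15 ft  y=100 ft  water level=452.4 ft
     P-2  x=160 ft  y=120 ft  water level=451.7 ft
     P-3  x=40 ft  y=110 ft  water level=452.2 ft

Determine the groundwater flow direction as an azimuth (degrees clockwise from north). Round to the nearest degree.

Differences from P-1: to P-2 (Δx, Δy, Δh) = (145, 20, -0.7); to P-3 = (25, 10, -0.2).
Solve a·Δx + b·Δy = Δh: det = 145·10 − 25·20 = 950.
∂h/∂x = [(-0.7)·10 − (-0.2)·20] / 950 = -0.003158
∂h/∂y = [145·(-0.2) − 25·(-0.7)] / 950 = -0.01211
Flow direction (−∇h) has components (+0.003158 E, +0.01211 N).
Azimuth = atan2(E, N) = atan2(+0.003158, +0.01211) = 14.6° ≈ 015°.

015°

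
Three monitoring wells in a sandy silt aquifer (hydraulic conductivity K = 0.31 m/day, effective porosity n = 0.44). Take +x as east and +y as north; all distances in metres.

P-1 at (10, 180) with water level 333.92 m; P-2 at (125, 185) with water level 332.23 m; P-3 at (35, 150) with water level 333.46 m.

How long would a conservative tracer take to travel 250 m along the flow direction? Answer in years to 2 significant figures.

Taking P-1 as reference: P-2−P-1 = (115, 5, -1.69); P-3−P-1 = (25, -30, -0.46).
Solve a·Δx + b·Δy = Δh: det = 115·(-30) − 25·5 = -3575.
∂h/∂x = [(-1.69)·(-30) − (-0.46)·5] / -3575 = -0.01483
∂h/∂y = [115·(-0.46) − 25·(-1.69)] / -3575 = +0.002979
|∇h| = √(-0.01483² + 0.002979²) = 0.01513
Seepage velocity v = K·i/n = 0.31 × 0.01513 / 0.44 = 0.01066 m/day.
t = 250 / 0.01066 = 2.345e+04 days = 64.2 years.

64 years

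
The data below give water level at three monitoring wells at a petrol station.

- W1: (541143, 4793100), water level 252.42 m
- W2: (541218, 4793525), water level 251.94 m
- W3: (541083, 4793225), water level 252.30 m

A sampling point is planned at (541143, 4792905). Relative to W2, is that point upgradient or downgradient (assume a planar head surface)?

upgradient

Differences from W1: to W2 (Δx, Δy, Δh) = (75, 425, -0.48); to W3 = (-60, 125, -0.12).
Determinant of the coordinate differences = 75·125 − (-60)·425 = 34875.
∂h/∂x = [(-0.48)·125 − (-0.12)·425] / 34875 = -0.0002581
∂h/∂y = [75·(-0.12) − (-60)·(-0.48)] / 34875 = -0.001084
Head at (541143, 4792905) = 252.42 + (-0.0002581)·(0) + (-0.001084)·(-195) = 252.63 m.
That is higher than the 251.94 m at W2, so the point is upgradient.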